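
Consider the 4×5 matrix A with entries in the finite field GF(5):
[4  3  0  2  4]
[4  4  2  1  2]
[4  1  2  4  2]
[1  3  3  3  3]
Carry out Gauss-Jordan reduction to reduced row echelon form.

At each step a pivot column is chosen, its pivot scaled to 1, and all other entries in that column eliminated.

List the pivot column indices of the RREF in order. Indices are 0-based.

pivot columns: 0, 1, 2, 3

step 1: normalize row 0 (÷4) = (1, 2, 0, 3, 1)
  row 1: subtract 4×row0 = (0, 1, 2, 4, 3)
  row 2: subtract 4×row0 = (0, 3, 2, 2, 3)
  row 3: subtract 1×row0 = (0, 1, 3, 0, 2)
step 2: normalize row 1 (÷1) = (0, 1, 2, 4, 3)
  row 0: subtract 2×row1 = (1, 0, 1, 0, 0)
  row 2: subtract 3×row1 = (0, 0, 1, 0, 4)
  row 3: subtract 1×row1 = (0, 0, 1, 1, 4)
step 3: normalize row 2 (÷1) = (0, 0, 1, 0, 4)
  row 0: subtract 1×row2 = (1, 0, 0, 0, 1)
  row 1: subtract 2×row2 = (0, 1, 0, 4, 0)
  row 3: subtract 1×row2 = (0, 0, 0, 1, 0)
step 4: normalize row 3 (÷1) = (0, 0, 0, 1, 0)
  row 1: subtract 4×row3 = (0, 1, 0, 0, 0)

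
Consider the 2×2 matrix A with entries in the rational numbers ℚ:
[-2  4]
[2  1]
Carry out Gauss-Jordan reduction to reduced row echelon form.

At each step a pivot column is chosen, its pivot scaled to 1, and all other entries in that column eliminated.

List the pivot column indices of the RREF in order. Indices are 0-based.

step 1: normalize row 0 (÷-2) = (1, -2)
  row 1: subtract 2×row0 = (0, 5)
step 2: normalize row 1 (÷5) = (0, 1)
  row 0: subtract -2×row1 = (1, 0)

pivot columns: 0, 1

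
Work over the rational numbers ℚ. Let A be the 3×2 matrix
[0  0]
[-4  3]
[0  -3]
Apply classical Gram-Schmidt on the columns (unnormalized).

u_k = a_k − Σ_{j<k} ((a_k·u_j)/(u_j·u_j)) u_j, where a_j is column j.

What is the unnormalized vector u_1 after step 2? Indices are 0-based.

Step 1: u_0 = a_0 = (0, -4, 0).
Step 2: u_1 = a_1 − (-3/4)·u_0 = (0, 0, -3).

u_1 = (0, 0, -3)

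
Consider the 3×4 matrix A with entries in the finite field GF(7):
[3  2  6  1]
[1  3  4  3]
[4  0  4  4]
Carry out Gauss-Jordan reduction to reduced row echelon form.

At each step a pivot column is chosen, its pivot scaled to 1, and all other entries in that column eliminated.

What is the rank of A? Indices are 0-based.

step 1: normalize row 0 (÷3) = (1, 3, 2, 5)
  row 1: subtract 1×row0 = (0, 0, 2, 5)
  row 2: subtract 4×row0 = (0, 2, 3, 5)
step 2: exchange rows 1,2
step 2: normalize row 1 (÷2) = (0, 1, 5, 6)
  row 0: subtract 3×row1 = (1, 0, 1, 1)
step 3: normalize row 2 (÷2) = (0, 0, 1, 6)
  row 0: subtract 1×row2 = (1, 0, 0, 2)
  row 1: subtract 5×row2 = (0, 1, 0, 4)

rank = 3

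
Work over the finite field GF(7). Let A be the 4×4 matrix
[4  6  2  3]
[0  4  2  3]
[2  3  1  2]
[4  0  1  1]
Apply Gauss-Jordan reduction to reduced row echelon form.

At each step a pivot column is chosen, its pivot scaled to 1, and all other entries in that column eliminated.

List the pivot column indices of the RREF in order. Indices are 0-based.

pivot columns: 0, 1, 2, 3

[1] R0 /= 4  ⇒  (1, 5, 4, 6)
     R2 -= 2·R0  ⇒  (0, 0, 0, 4)
     R3 -= 4·R0  ⇒  (0, 1, 6, 5)
[2] R1 /= 4  ⇒  (0, 1, 4, 6)
     R0 -= 5·R1  ⇒  (1, 0, 5, 4)
     R3 -= 1·R1  ⇒  (0, 0, 2, 6)
[3] R2 <-> R3
[3] R2 /= 2  ⇒  (0, 0, 1, 3)
     R0 -= 5·R2  ⇒  (1, 0, 0, 3)
     R1 -= 4·R2  ⇒  (0, 1, 0, 1)
[4] R3 /= 4  ⇒  (0, 0, 0, 1)
     R0 -= 3·R3  ⇒  (1, 0, 0, 0)
     R1 -= 1·R3  ⇒  (0, 1, 0, 0)
     R2 -= 3·R3  ⇒  (0, 0, 1, 0)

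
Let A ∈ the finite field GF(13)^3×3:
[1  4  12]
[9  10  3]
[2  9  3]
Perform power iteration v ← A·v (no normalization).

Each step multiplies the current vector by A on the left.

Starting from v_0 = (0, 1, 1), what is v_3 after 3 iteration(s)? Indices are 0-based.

v_3 = (6, 12, 12)

v_0 = (0, 1, 1).
v_1 = A·v_0 = (3, 0, 12).
v_2 = A·v_1 = (4, 11, 3).
v_3 = A·v_2 = (6, 12, 12).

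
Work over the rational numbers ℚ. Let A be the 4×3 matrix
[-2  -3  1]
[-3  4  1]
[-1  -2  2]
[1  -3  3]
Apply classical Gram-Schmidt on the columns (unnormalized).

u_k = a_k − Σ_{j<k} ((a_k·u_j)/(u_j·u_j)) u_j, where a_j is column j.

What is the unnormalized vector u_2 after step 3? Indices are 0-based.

u_2 = (-575/521, 645/521, 390/521, 1175/521)

Step 1: u_0 = a_0 = (-2, -3, -1, 1).
Step 2: u_1 = a_1 − (-7/15)·u_0 = (-59/15, 13/5, -37/15, -38/15).
Step 3: u_2 = a_2 − (-4/15)·u_0 − (-208/521)·u_1 = (-575/521, 645/521, 390/521, 1175/521).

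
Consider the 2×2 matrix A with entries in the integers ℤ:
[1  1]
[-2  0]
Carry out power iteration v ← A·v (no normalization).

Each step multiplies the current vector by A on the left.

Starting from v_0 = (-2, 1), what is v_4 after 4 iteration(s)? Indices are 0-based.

v_0 = (-2, 1).
v_1 = A·v_0 = (-1, 4).
v_2 = A·v_1 = (3, 2).
v_3 = A·v_2 = (5, -6).
v_4 = A·v_3 = (-1, -10).

v_4 = (-1, -10)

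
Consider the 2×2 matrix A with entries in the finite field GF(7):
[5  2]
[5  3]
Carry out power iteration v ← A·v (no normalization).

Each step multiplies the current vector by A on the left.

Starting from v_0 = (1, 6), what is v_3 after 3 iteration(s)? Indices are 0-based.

v_0 = (1, 6).
v_1 = A·v_0 = (3, 2).
v_2 = A·v_1 = (5, 0).
v_3 = A·v_2 = (4, 4).

v_3 = (4, 4)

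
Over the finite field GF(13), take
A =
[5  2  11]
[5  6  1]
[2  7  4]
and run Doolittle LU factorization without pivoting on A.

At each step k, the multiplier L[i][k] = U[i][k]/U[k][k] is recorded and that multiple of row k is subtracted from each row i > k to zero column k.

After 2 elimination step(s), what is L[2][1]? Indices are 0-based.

[col 0] pivot 5
  R1 -= 1*R0 → (0, 4, 3)  (L[1][0] := 1)
  R2 -= 3*R0 → (0, 1, 10)  (L[2][0] := 3)
[col 1] pivot 4
  R2 -= 10*R1 → (0, 0, 6)  (L[2][1] := 10)

L[2][1] = 10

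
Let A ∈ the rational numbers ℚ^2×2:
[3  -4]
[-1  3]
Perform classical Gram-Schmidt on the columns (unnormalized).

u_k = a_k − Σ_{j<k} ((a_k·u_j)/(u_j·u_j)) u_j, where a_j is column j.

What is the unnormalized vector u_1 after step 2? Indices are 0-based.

Step 1: u_0 = a_0 = (3, -1).
Step 2: u_1 = a_1 − (-3/2)·u_0 = (1/2, 3/2).

u_1 = (1/2, 3/2)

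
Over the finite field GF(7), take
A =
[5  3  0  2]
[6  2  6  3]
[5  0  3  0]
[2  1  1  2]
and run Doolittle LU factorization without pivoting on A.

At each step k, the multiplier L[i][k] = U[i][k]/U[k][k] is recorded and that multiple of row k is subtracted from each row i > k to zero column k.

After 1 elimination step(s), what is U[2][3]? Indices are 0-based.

k=0: U[0][0]=5
  eliminate (1,0): mult=4, new row 1: (0, 4, 6, 2); set L[1][0]=4
  eliminate (2,0): mult=1, new row 2: (0, 4, 3, 5); set L[2][0]=1
  eliminate (3,0): mult=6, new row 3: (0, 4, 1, 4); set L[3][0]=6

U[2][3] = 5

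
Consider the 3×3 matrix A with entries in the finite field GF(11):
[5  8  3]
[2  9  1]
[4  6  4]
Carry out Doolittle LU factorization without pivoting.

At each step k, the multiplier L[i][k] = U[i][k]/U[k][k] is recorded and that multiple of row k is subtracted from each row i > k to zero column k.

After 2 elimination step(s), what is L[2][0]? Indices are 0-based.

L[2][0] = 3

k=0: U[0][0]=5
  eliminate (1,0): mult=7, new row 1: (0, 8, 2); set L[1][0]=7
  eliminate (2,0): mult=3, new row 2: (0, 4, 6); set L[2][0]=3
k=1: U[1][1]=8
  eliminate (2,1): mult=6, new row 2: (0, 0, 5); set L[2][1]=6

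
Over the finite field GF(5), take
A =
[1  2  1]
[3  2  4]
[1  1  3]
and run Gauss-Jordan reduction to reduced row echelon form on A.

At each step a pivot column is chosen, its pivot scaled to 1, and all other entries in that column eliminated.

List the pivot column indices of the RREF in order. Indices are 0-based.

[1] R0 /= 1  ⇒  (1, 2, 1)
     R1 -= 3·R0  ⇒  (0, 1, 1)
     R2 -= 1·R0  ⇒  (0, 4, 2)
[2] R1 /= 1  ⇒  (0, 1, 1)
     R0 -= 2·R1  ⇒  (1, 0, 4)
     R2 -= 4·R1  ⇒  (0, 0, 3)
[3] R2 /= 3  ⇒  (0, 0, 1)
     R0 -= 4·R2  ⇒  (1, 0, 0)
     R1 -= 1·R2  ⇒  (0, 1, 0)

pivot columns: 0, 1, 2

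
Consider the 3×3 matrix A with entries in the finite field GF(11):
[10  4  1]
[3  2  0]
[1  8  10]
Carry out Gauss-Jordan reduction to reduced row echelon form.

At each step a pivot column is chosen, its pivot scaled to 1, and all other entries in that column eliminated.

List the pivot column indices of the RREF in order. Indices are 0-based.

pivot columns: 0, 1, 2

step 1: normalize row 0 (÷10) = (1, 7, 10)
  row 1: subtract 3×row0 = (0, 3, 3)
  row 2: subtract 1×row0 = (0, 1, 0)
step 2: normalize row 1 (÷3) = (0, 1, 1)
  row 0: subtract 7×row1 = (1, 0, 3)
  row 2: subtract 1×row1 = (0, 0, 10)
step 3: normalize row 2 (÷10) = (0, 0, 1)
  row 0: subtract 3×row2 = (1, 0, 0)
  row 1: subtract 1×row2 = (0, 1, 0)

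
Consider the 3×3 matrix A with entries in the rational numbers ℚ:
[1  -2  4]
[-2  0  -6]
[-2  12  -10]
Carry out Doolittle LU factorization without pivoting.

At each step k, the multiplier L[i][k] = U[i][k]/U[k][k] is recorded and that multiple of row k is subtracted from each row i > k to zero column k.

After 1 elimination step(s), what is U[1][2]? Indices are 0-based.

[col 0] pivot 1
  R1 -= -2*R0 → (0, -4, 2)  (L[1][0] := -2)
  R2 -= -2*R0 → (0, 8, -2)  (L[2][0] := -2)

U[1][2] = 2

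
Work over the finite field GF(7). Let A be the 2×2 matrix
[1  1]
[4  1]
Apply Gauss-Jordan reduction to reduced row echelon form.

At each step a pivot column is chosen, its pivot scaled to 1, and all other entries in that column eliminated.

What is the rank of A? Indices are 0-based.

rank = 2

step 1: normalize row 0 (÷1) = (1, 1)
  row 1: subtract 4×row0 = (0, 4)
step 2: normalize row 1 (÷4) = (0, 1)
  row 0: subtract 1×row1 = (1, 0)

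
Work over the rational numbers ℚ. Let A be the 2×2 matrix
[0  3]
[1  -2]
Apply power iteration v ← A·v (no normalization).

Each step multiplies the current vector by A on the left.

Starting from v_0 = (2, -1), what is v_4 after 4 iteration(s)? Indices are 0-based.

v_4 = (102, -101)

v_0 = (2, -1).
v_1 = A·v_0 = (-3, 4).
v_2 = A·v_1 = (12, -11).
v_3 = A·v_2 = (-33, 34).
v_4 = A·v_3 = (102, -101).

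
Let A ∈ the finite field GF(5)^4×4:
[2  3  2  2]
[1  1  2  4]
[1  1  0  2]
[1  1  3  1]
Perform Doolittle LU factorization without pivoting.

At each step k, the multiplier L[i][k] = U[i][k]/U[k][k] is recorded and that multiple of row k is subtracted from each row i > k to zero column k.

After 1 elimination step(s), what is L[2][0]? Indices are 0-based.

L[2][0] = 3

k=0: U[0][0]=2
  eliminate (1,0): mult=3, new row 1: (0, 2, 1, 3); set L[1][0]=3
  eliminate (2,0): mult=3, new row 2: (0, 2, 4, 1); set L[2][0]=3
  eliminate (3,0): mult=3, new row 3: (0, 2, 2, 0); set L[3][0]=3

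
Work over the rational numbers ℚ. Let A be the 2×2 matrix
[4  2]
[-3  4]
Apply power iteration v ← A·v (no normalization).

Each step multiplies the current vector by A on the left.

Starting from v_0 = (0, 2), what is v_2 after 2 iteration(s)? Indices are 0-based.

v_0 = (0, 2).
v_1 = A·v_0 = (4, 8).
v_2 = A·v_1 = (32, 20).

v_2 = (32, 20)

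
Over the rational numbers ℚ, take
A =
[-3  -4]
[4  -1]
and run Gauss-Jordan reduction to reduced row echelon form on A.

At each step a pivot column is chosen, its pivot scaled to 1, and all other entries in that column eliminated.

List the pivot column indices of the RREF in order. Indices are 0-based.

step 1: normalize row 0 (÷-3) = (1, 4/3)
  row 1: subtract 4×row0 = (0, -19/3)
step 2: normalize row 1 (÷-19/3) = (0, 1)
  row 0: subtract 4/3×row1 = (1, 0)

pivot columns: 0, 1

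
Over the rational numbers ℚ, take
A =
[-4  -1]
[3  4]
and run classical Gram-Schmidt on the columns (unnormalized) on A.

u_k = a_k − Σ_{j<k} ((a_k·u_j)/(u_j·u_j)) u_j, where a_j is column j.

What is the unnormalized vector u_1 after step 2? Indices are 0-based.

Step 1: u_0 = a_0 = (-4, 3).
Step 2: u_1 = a_1 − (16/25)·u_0 = (39/25, 52/25).

u_1 = (39/25, 52/25)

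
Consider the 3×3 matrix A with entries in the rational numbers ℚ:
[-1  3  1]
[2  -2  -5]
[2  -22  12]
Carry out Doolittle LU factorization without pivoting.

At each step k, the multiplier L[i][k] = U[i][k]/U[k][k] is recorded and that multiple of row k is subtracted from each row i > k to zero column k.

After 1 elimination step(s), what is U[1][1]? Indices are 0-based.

[col 0] pivot -1
  R1 -= -2*R0 → (0, 4, -3)  (L[1][0] := -2)
  R2 -= -2*R0 → (0, -16, 14)  (L[2][0] := -2)

U[1][1] = 4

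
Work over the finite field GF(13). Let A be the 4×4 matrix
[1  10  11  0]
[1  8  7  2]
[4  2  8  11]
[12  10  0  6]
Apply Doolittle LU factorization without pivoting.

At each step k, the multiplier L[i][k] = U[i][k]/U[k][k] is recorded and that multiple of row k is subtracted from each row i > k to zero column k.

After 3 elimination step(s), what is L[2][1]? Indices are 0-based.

k=0: U[0][0]=1
  eliminate (1,0): mult=1, new row 1: (0, 11, 9, 2); set L[1][0]=1
  eliminate (2,0): mult=4, new row 2: (0, 1, 3, 11); set L[2][0]=4
  eliminate (3,0): mult=12, new row 3: (0, 7, 11, 6); set L[3][0]=12
k=1: U[1][1]=11
  eliminate (2,1): mult=6, new row 2: (0, 0, 1, 12); set L[2][1]=6
  eliminate (3,1): mult=3, new row 3: (0, 0, 10, 0); set L[3][1]=3
k=2: U[2][2]=1
  eliminate (3,2): mult=10, new row 3: (0, 0, 0, 10); set L[3][2]=10

L[2][1] = 6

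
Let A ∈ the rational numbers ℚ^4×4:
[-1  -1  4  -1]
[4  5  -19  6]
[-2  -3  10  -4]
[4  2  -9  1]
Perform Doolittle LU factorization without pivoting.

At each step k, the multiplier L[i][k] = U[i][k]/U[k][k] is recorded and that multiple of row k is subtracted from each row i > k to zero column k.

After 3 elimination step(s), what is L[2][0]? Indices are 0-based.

L[2][0] = 2

k=0: U[0][0]=-1
  eliminate (1,0): mult=-4, new row 1: (0, 1, -3, 2); set L[1][0]=-4
  eliminate (2,0): mult=2, new row 2: (0, -1, 2, -2); set L[2][0]=2
  eliminate (3,0): mult=-4, new row 3: (0, -2, 7, -3); set L[3][0]=-4
k=1: U[1][1]=1
  eliminate (2,1): mult=-1, new row 2: (0, 0, -1, 0); set L[2][1]=-1
  eliminate (3,1): mult=-2, new row 3: (0, 0, 1, 1); set L[3][1]=-2
k=2: U[2][2]=-1
  eliminate (3,2): mult=-1, new row 3: (0, 0, 0, 1); set L[3][2]=-1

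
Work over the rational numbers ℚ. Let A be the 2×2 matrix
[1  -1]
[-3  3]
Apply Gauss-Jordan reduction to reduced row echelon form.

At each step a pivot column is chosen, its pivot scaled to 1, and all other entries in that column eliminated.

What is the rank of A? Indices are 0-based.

rank = 1

step 1: normalize row 0 (÷1) = (1, -1)
  row 1: subtract -3×row0 = (0, 0)
skip col 1 (zero from row 1)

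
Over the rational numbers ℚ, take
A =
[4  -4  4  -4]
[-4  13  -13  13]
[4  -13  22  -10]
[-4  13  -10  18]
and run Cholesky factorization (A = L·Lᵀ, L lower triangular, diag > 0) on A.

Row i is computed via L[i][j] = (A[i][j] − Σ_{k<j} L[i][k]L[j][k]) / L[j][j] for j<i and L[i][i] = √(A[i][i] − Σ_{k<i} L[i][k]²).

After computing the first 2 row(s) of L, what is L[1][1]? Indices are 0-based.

L[1][1] = 3

Step 1: L[0][0] = √(4) = 2.
  L[1][0] = (-4) / L[0][0] = -2.
Step 2: L[1][1] = √(9) = 3.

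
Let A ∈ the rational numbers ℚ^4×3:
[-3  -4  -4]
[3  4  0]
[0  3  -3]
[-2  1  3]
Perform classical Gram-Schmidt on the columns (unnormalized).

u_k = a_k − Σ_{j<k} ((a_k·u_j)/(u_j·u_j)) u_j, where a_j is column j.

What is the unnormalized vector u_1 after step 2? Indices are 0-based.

u_1 = (-1, 1, 3, 3)

Step 1: u_0 = a_0 = (-3, 3, 0, -2).
Step 2: u_1 = a_1 − (1)·u_0 = (-1, 1, 3, 3).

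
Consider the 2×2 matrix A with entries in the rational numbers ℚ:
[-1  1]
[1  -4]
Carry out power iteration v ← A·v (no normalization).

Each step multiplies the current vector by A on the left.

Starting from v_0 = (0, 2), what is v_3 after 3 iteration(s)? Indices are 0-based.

v_0 = (0, 2).
v_1 = A·v_0 = (2, -8).
v_2 = A·v_1 = (-10, 34).
v_3 = A·v_2 = (44, -146).

v_3 = (44, -146)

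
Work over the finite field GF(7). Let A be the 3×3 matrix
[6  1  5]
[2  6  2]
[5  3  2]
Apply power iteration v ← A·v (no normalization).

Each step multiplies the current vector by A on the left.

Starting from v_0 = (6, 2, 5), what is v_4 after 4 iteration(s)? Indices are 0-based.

v_0 = (6, 2, 5).
v_1 = A·v_0 = (0, 6, 4).
v_2 = A·v_1 = (5, 2, 5).
v_3 = A·v_2 = (1, 4, 6).
v_4 = A·v_3 = (5, 3, 1).

v_4 = (5, 3, 1)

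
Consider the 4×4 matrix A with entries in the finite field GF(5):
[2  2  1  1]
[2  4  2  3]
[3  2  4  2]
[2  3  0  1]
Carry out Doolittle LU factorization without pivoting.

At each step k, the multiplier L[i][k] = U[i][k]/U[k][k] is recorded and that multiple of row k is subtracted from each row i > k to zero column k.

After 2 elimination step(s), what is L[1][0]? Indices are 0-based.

Step 1: pivot at (0,0) is 2.
  row1 ← row1 − (1)·row0  ⇒  L[1][0]=1, U row1=(0, 2, 1, 2)
  row2 ← row2 − (4)·row0  ⇒  L[2][0]=4, U row2=(0, 4, 0, 3)
  row3 ← row3 − (1)·row0  ⇒  L[3][0]=1, U row3=(0, 1, 4, 0)
Step 2: pivot at (1,1) is 2.
  row2 ← row2 − (2)·row1  ⇒  L[2][1]=2, U row2=(0, 0, 3, 4)
  row3 ← row3 − (3)·row1  ⇒  L[3][1]=3, U row3=(0, 0, 1, 4)

L[1][0] = 1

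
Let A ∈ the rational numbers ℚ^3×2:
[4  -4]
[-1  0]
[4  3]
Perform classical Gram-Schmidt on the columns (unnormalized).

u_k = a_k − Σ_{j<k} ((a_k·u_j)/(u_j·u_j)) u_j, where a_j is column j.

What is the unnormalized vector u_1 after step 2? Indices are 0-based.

Step 1: u_0 = a_0 = (4, -1, 4).
Step 2: u_1 = a_1 − (-4/33)·u_0 = (-116/33, -4/33, 115/33).

u_1 = (-116/33, -4/33, 115/33)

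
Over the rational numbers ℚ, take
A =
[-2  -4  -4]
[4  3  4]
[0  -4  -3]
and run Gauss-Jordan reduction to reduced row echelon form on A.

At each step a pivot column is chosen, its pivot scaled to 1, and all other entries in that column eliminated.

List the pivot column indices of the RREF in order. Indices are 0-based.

step 1: normalize row 0 (÷-2) = (1, 2, 2)
  row 1: subtract 4×row0 = (0, -5, -4)
step 2: normalize row 1 (÷-5) = (0, 1, 4/5)
  row 0: subtract 2×row1 = (1, 0, 2/5)
  row 2: subtract -4×row1 = (0, 0, 1/5)
step 3: normalize row 2 (÷1/5) = (0, 0, 1)
  row 0: subtract 2/5×row2 = (1, 0, 0)
  row 1: subtract 4/5×row2 = (0, 1, 0)

pivot columns: 0, 1, 2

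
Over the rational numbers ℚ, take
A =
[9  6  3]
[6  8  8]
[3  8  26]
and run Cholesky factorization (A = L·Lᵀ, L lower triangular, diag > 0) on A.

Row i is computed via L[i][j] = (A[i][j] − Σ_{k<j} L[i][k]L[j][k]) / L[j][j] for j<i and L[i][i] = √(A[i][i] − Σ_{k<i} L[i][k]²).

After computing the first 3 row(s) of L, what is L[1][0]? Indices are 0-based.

Step 1: L[0][0] = √(9) = 3.
  L[1][0] = (6) / L[0][0] = 2.
Step 2: L[1][1] = √(4) = 2.
  L[2][0] = (3) / L[0][0] = 1.
  L[2][1] = (6) / L[1][1] = 3.
Step 3: L[2][2] = √(16) = 4.

L[1][0] = 2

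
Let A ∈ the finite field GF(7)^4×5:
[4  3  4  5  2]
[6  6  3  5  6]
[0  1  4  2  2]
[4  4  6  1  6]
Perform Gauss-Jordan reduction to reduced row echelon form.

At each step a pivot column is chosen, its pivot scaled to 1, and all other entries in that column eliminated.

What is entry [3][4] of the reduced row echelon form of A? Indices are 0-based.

[1] R0 /= 4  ⇒  (1, 6, 1, 3, 4)
     R1 -= 6·R0  ⇒  (0, 5, 4, 1, 3)
     R3 -= 4·R0  ⇒  (0, 1, 2, 3, 4)
[2] R1 /= 5  ⇒  (0, 1, 5, 3, 2)
     R0 -= 6·R1  ⇒  (1, 0, 6, 6, 6)
     R2 -= 1·R1  ⇒  (0, 0, 6, 6, 0)
     R3 -= 1·R1  ⇒  (0, 0, 4, 0, 2)
[3] R2 /= 6  ⇒  (0, 0, 1, 1, 0)
     R0 -= 6·R2  ⇒  (1, 0, 0, 0, 6)
     R1 -= 5·R2  ⇒  (0, 1, 0, 5, 2)
     R3 -= 4·R2  ⇒  (0, 0, 0, 3, 2)
[4] R3 /= 3  ⇒  (0, 0, 0, 1, 3)
     R1 -= 5·R3  ⇒  (0, 1, 0, 0, 1)
     R2 -= 1·R3  ⇒  (0, 0, 1, 0, 4)

M[3][4] = 3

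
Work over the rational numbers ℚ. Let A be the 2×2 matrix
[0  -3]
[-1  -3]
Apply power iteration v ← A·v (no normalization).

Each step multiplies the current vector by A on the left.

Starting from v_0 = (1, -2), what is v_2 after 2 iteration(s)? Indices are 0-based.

v_0 = (1, -2).
v_1 = A·v_0 = (6, 5).
v_2 = A·v_1 = (-15, -21).

v_2 = (-15, -21)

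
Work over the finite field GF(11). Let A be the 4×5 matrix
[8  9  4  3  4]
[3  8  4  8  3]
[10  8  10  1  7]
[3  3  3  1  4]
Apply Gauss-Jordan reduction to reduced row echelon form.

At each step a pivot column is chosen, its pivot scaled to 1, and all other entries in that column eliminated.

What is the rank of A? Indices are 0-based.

rank = 4

step 1: normalize row 0 (÷8) = (1, 8, 6, 10, 6)
  row 1: subtract 3×row0 = (0, 6, 8, 0, 7)
  row 2: subtract 10×row0 = (0, 5, 5, 0, 2)
  row 3: subtract 3×row0 = (0, 1, 7, 4, 8)
step 2: normalize row 1 (÷6) = (0, 1, 5, 0, 3)
  row 0: subtract 8×row1 = (1, 0, 10, 10, 4)
  row 2: subtract 5×row1 = (0, 0, 2, 0, 9)
  row 3: subtract 1×row1 = (0, 0, 2, 4, 5)
step 3: normalize row 2 (÷2) = (0, 0, 1, 0, 10)
  row 0: subtract 10×row2 = (1, 0, 0, 10, 3)
  row 1: subtract 5×row2 = (0, 1, 0, 0, 8)
  row 3: subtract 2×row2 = (0, 0, 0, 4, 7)
step 4: normalize row 3 (÷4) = (0, 0, 0, 1, 10)
  row 0: subtract 10×row3 = (1, 0, 0, 0, 2)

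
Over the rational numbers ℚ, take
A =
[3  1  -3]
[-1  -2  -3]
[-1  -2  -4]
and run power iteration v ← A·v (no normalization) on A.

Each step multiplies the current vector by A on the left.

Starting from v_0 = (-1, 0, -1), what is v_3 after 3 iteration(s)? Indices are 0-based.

v_0 = (-1, 0, -1).
v_1 = A·v_0 = (0, 4, 5).
v_2 = A·v_1 = (-11, -23, -28).
v_3 = A·v_2 = (28, 141, 169).

v_3 = (28, 141, 169)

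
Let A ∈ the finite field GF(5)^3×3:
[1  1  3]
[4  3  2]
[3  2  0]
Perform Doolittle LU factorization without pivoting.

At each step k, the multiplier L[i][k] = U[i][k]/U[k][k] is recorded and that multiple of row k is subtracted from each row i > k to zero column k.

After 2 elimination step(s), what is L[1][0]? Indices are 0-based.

L[1][0] = 4

[col 0] pivot 1
  R1 -= 4*R0 → (0, 4, 0)  (L[1][0] := 4)
  R2 -= 3*R0 → (0, 4, 1)  (L[2][0] := 3)
[col 1] pivot 4
  R2 -= 1*R1 → (0, 0, 1)  (L[2][1] := 1)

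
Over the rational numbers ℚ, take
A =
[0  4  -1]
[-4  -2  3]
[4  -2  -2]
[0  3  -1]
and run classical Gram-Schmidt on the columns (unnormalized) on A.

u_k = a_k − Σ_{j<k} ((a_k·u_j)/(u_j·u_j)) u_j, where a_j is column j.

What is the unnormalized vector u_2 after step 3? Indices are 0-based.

Step 1: u_0 = a_0 = (0, -4, 4, 0).
Step 2: u_1 = a_1 − (0)·u_0 = (4, -2, -2, 3).
Step 3: u_2 = a_2 − (-5/8)·u_0 − (-3/11)·u_1 = (1/11, -1/22, -1/22, -2/11).

u_2 = (1/11, -1/22, -1/22, -2/11)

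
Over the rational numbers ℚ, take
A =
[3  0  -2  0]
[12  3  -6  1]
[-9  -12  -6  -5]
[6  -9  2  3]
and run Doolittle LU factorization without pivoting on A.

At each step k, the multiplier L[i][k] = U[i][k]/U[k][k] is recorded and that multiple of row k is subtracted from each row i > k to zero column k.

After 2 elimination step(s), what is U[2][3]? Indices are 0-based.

U[2][3] = -1

[col 0] pivot 3
  R1 -= 4*R0 → (0, 3, 2, 1)  (L[1][0] := 4)
  R2 -= -3*R0 → (0, -12, -12, -5)  (L[2][0] := -3)
  R3 -= 2*R0 → (0, -9, 6, 3)  (L[3][0] := 2)
[col 1] pivot 3
  R2 -= -4*R1 → (0, 0, -4, -1)  (L[2][1] := -4)
  R3 -= -3*R1 → (0, 0, 12, 6)  (L[3][1] := -3)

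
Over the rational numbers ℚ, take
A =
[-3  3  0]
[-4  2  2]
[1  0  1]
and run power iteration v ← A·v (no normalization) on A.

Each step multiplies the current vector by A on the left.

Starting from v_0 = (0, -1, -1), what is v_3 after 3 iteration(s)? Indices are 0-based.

v_3 = (15, 8, -7)

v_0 = (0, -1, -1).
v_1 = A·v_0 = (-3, -4, -1).
v_2 = A·v_1 = (-3, 2, -4).
v_3 = A·v_2 = (15, 8, -7).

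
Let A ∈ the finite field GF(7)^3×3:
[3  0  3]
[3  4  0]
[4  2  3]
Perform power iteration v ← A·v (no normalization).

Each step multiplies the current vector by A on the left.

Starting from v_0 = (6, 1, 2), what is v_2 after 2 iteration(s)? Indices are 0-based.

v_0 = (6, 1, 2).
v_1 = A·v_0 = (3, 1, 4).
v_2 = A·v_1 = (0, 6, 5).

v_2 = (0, 6, 5)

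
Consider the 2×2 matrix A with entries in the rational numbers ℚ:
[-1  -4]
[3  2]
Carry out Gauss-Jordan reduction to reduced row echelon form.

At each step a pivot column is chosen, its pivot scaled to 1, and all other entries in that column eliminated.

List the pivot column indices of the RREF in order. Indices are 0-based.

pivot(0,0)=-1: scale R0 → (1, 4)
  clear (1,0): R1 −= (3)R0 → (0, -10)
pivot(1,1)=-10: scale R1 → (0, 1)
  clear (0,1): R0 −= (4)R1 → (1, 0)

pivot columns: 0, 1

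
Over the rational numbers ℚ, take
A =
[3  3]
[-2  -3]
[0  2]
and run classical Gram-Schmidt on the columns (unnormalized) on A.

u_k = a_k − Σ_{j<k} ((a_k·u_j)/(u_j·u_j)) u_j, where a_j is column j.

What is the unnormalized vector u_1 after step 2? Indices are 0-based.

u_1 = (-6/13, -9/13, 2)

Step 1: u_0 = a_0 = (3, -2, 0).
Step 2: u_1 = a_1 − (15/13)·u_0 = (-6/13, -9/13, 2).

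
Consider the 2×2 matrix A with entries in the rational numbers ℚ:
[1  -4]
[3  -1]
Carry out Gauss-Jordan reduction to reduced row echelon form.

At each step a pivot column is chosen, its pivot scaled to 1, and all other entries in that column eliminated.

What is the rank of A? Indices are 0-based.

rank = 2

[1] R0 /= 1  ⇒  (1, -4)
     R1 -= 3·R0  ⇒  (0, 11)
[2] R1 /= 11  ⇒  (0, 1)
     R0 -= -4·R1  ⇒  (1, 0)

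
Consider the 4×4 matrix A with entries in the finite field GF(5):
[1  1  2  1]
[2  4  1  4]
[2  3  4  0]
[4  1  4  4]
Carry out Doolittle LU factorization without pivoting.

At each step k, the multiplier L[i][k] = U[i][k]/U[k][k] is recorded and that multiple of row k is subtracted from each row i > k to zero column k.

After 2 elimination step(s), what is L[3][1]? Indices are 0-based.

L[3][1] = 1

k=0: U[0][0]=1
  eliminate (1,0): mult=2, new row 1: (0, 2, 2, 2); set L[1][0]=2
  eliminate (2,0): mult=2, new row 2: (0, 1, 0, 3); set L[2][0]=2
  eliminate (3,0): mult=4, new row 3: (0, 2, 1, 0); set L[3][0]=4
k=1: U[1][1]=2
  eliminate (2,1): mult=3, new row 2: (0, 0, 4, 2); set L[2][1]=3
  eliminate (3,1): mult=1, new row 3: (0, 0, 4, 3); set L[3][1]=1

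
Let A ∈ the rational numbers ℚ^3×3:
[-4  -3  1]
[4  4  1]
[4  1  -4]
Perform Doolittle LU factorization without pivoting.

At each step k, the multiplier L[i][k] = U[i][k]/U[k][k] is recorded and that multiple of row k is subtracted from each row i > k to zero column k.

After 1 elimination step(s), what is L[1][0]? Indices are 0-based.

L[1][0] = -1

[col 0] pivot -4
  R1 -= -1*R0 → (0, 1, 2)  (L[1][0] := -1)
  R2 -= -1*R0 → (0, -2, -3)  (L[2][0] := -1)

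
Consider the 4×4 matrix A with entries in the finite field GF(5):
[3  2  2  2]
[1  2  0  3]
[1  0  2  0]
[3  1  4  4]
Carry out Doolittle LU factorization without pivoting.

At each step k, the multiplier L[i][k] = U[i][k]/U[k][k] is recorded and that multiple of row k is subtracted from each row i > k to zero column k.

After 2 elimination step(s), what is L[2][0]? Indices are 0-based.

L[2][0] = 2

Step 1: pivot at (0,0) is 3.
  row1 ← row1 − (2)·row0  ⇒  L[1][0]=2, U row1=(0, 3, 1, 4)
  row2 ← row2 − (2)·row0  ⇒  L[2][0]=2, U row2=(0, 1, 3, 1)
  row3 ← row3 − (1)·row0  ⇒  L[3][0]=1, U row3=(0, 4, 2, 2)
Step 2: pivot at (1,1) is 3.
  row2 ← row2 − (2)·row1  ⇒  L[2][1]=2, U row2=(0, 0, 1, 3)
  row3 ← row3 − (3)·row1  ⇒  L[3][1]=3, U row3=(0, 0, 4, 0)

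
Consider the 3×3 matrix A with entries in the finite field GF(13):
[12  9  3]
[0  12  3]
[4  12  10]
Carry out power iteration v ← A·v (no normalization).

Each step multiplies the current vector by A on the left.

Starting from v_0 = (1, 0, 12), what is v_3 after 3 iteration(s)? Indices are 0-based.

v_0 = (1, 0, 12).
v_1 = A·v_0 = (9, 10, 7).
v_2 = A·v_1 = (11, 11, 5).
v_3 = A·v_2 = (12, 4, 5).

v_3 = (12, 4, 5)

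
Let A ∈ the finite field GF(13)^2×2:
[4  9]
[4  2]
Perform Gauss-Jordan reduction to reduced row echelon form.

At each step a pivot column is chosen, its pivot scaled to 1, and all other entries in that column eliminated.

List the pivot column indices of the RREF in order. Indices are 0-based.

[1] R0 /= 4  ⇒  (1, 12)
     R1 -= 4·R0  ⇒  (0, 6)
[2] R1 /= 6  ⇒  (0, 1)
     R0 -= 12·R1  ⇒  (1, 0)

pivot columns: 0, 1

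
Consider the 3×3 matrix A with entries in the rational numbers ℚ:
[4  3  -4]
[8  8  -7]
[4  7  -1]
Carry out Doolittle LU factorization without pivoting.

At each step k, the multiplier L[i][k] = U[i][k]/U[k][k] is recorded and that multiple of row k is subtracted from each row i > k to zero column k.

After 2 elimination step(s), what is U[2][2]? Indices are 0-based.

U[2][2] = 1

[col 0] pivot 4
  R1 -= 2*R0 → (0, 2, 1)  (L[1][0] := 2)
  R2 -= 1*R0 → (0, 4, 3)  (L[2][0] := 1)
[col 1] pivot 2
  R2 -= 2*R1 → (0, 0, 1)  (L[2][1] := 2)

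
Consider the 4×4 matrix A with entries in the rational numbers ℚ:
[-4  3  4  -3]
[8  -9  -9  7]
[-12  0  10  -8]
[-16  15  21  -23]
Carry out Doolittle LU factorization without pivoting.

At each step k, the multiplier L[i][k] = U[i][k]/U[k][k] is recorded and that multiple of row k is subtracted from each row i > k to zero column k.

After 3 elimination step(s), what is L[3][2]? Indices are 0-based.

Step 1: pivot at (0,0) is -4.
  row1 ← row1 − (-2)·row0  ⇒  L[1][0]=-2, U row1=(0, -3, -1, 1)
  row2 ← row2 − (3)·row0  ⇒  L[2][0]=3, U row2=(0, -9, -2, 1)
  row3 ← row3 − (4)·row0  ⇒  L[3][0]=4, U row3=(0, 3, 5, -11)
Step 2: pivot at (1,1) is -3.
  row2 ← row2 − (3)·row1  ⇒  L[2][1]=3, U row2=(0, 0, 1, -2)
  row3 ← row3 − (-1)·row1  ⇒  L[3][1]=-1, U row3=(0, 0, 4, -10)
Step 3: pivot at (2,2) is 1.
  row3 ← row3 − (4)·row2  ⇒  L[3][2]=4, U row3=(0, 0, 0, -2)

L[3][2] = 4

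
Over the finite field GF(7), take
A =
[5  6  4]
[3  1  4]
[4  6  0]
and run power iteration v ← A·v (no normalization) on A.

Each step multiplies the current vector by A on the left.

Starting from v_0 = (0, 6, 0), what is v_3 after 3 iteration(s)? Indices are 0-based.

v_3 = (1, 0, 6)

v_0 = (0, 6, 0).
v_1 = A·v_0 = (1, 6, 1).
v_2 = A·v_1 = (3, 6, 5).
v_3 = A·v_2 = (1, 0, 6).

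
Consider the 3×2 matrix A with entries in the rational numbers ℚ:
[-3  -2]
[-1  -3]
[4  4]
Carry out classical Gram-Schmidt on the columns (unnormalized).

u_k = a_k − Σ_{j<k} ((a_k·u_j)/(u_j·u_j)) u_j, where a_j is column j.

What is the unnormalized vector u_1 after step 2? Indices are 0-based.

u_1 = (23/26, -53/26, 2/13)

Step 1: u_0 = a_0 = (-3, -1, 4).
Step 2: u_1 = a_1 − (25/26)·u_0 = (23/26, -53/26, 2/13).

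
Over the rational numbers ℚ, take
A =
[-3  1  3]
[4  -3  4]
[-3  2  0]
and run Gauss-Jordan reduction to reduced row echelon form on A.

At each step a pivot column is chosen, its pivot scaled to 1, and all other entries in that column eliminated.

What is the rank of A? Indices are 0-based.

rank = 3

[1] R0 /= -3  ⇒  (1, -1/3, -1)
     R1 -= 4·R0  ⇒  (0, -5/3, 8)
     R2 -= -3·R0  ⇒  (0, 1, -3)
[2] R1 /= -5/3  ⇒  (0, 1, -24/5)
     R0 -= -1/3·R1  ⇒  (1, 0, -13/5)
     R2 -= 1·R1  ⇒  (0, 0, 9/5)
[3] R2 /= 9/5  ⇒  (0, 0, 1)
     R0 -= -13/5·R2  ⇒  (1, 0, 0)
     R1 -= -24/5·R2  ⇒  (0, 1, 0)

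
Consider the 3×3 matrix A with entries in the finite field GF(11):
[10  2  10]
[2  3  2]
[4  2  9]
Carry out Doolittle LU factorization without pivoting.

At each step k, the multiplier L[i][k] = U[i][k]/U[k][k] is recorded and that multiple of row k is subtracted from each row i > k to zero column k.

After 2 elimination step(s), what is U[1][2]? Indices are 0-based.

k=0: U[0][0]=10
  eliminate (1,0): mult=9, new row 1: (0, 7, 0); set L[1][0]=9
  eliminate (2,0): mult=7, new row 2: (0, 10, 5); set L[2][0]=7
k=1: U[1][1]=7
  eliminate (2,1): mult=3, new row 2: (0, 0, 5); set L[2][1]=3

U[1][2] = 0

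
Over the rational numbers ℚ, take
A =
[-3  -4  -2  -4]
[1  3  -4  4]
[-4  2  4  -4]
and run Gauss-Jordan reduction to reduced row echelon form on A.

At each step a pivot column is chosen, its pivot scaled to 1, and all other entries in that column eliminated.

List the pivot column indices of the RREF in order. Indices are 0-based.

pivot(0,0)=-3: scale R0 → (1, 4/3, 2/3, 4/3)
  clear (1,0): R1 −= (1)R0 → (0, 5/3, -14/3, 8/3)
  clear (2,0): R2 −= (-4)R0 → (0, 22/3, 20/3, 4/3)
pivot(1,1)=5/3: scale R1 → (0, 1, -14/5, 8/5)
  clear (0,1): R0 −= (4/3)R1 → (1, 0, 22/5, -4/5)
  clear (2,1): R2 −= (22/3)R1 → (0, 0, 136/5, -52/5)
pivot(2,2)=136/5: scale R2 → (0, 0, 1, -13/34)
  clear (0,2): R0 −= (22/5)R2 → (1, 0, 0, 15/17)
  clear (1,2): R1 −= (-14/5)R2 → (0, 1, 0, 9/17)

pivot columns: 0, 1, 2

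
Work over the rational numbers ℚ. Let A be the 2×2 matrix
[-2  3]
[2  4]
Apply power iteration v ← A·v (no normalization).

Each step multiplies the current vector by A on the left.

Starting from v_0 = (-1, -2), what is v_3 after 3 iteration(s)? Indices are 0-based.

v_0 = (-1, -2).
v_1 = A·v_0 = (-4, -10).
v_2 = A·v_1 = (-22, -48).
v_3 = A·v_2 = (-100, -236).

v_3 = (-100, -236)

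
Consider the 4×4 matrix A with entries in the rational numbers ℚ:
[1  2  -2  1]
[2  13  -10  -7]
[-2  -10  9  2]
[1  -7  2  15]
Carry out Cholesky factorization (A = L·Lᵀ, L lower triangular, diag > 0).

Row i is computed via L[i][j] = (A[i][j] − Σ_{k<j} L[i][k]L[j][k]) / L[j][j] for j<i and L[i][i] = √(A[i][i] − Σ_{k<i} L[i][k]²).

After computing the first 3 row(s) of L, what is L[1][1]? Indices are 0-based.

L[1][1] = 3

Step 1: L[0][0] = √(1) = 1.
  L[1][0] = (2) / L[0][0] = 2.
Step 2: L[1][1] = √(9) = 3.
  L[2][0] = (-2) / L[0][0] = -2.
  L[2][1] = (-6) / L[1][1] = -2.
Step 3: L[2][2] = √(1) = 1.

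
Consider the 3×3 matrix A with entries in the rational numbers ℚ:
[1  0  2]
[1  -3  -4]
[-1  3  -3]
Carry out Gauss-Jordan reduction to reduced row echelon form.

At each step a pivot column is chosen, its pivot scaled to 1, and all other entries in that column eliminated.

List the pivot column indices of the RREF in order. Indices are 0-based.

pivot columns: 0, 1, 2

pivot(0,0)=1: scale R0 → (1, 0, 2)
  clear (1,0): R1 −= (1)R0 → (0, -3, -6)
  clear (2,0): R2 −= (-1)R0 → (0, 3, -1)
pivot(1,1)=-3: scale R1 → (0, 1, 2)
  clear (2,1): R2 −= (3)R1 → (0, 0, -7)
pivot(2,2)=-7: scale R2 → (0, 0, 1)
  clear (0,2): R0 −= (2)R2 → (1, 0, 0)
  clear (1,2): R1 −= (2)R2 → (0, 1, 0)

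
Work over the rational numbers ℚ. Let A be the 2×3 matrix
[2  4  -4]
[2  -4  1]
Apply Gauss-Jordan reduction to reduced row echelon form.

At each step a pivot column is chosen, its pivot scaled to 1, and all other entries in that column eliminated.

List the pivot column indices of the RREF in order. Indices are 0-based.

[1] R0 /= 2  ⇒  (1, 2, -2)
     R1 -= 2·R0  ⇒  (0, -8, 5)
[2] R1 /= -8  ⇒  (0, 1, -5/8)
     R0 -= 2·R1  ⇒  (1, 0, -3/4)

pivot columns: 0, 1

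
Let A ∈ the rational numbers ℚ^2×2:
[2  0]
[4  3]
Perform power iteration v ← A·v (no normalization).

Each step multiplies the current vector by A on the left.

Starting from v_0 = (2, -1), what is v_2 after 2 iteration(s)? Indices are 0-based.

v_2 = (8, 31)

v_0 = (2, -1).
v_1 = A·v_0 = (4, 5).
v_2 = A·v_1 = (8, 31).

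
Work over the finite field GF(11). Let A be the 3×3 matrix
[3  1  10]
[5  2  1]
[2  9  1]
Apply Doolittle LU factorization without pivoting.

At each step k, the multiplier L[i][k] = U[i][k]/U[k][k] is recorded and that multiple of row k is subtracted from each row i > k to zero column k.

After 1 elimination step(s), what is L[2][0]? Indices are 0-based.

L[2][0] = 8

[col 0] pivot 3
  R1 -= 9*R0 → (0, 4, 10)  (L[1][0] := 9)
  R2 -= 8*R0 → (0, 1, 9)  (L[2][0] := 8)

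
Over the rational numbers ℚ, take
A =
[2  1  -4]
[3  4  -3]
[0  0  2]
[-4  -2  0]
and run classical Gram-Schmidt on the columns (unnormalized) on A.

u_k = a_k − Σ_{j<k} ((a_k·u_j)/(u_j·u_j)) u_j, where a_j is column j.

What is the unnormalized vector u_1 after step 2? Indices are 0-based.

Step 1: u_0 = a_0 = (2, 3, 0, -4).
Step 2: u_1 = a_1 − (22/29)·u_0 = (-15/29, 50/29, 0, 30/29).

u_1 = (-15/29, 50/29, 0, 30/29)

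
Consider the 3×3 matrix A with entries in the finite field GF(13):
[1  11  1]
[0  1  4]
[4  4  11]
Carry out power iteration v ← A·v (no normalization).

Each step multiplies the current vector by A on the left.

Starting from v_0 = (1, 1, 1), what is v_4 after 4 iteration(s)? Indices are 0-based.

v_4 = (12, 7, 3)

v_0 = (1, 1, 1).
v_1 = A·v_0 = (0, 5, 6).
v_2 = A·v_1 = (9, 3, 8).
v_3 = A·v_2 = (11, 9, 6).
v_4 = A·v_3 = (12, 7, 3).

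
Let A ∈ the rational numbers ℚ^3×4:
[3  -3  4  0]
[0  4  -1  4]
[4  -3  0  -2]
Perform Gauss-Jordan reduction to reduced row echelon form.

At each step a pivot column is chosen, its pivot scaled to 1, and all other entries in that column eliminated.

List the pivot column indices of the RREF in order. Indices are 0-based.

pivot(0,0)=3: scale R0 → (1, -1, 4/3, 0)
  clear (2,0): R2 −= (4)R0 → (0, 1, -16/3, -2)
pivot(1,1)=4: scale R1 → (0, 1, -1/4, 1)
  clear (0,1): R0 −= (-1)R1 → (1, 0, 13/12, 1)
  clear (2,1): R2 −= (1)R1 → (0, 0, -61/12, -3)
pivot(2,2)=-61/12: scale R2 → (0, 0, 1, 36/61)
  clear (0,2): R0 −= (13/12)R2 → (1, 0, 0, 22/61)
  clear (1,2): R1 −= (-1/4)R2 → (0, 1, 0, 70/61)

pivot columns: 0, 1, 2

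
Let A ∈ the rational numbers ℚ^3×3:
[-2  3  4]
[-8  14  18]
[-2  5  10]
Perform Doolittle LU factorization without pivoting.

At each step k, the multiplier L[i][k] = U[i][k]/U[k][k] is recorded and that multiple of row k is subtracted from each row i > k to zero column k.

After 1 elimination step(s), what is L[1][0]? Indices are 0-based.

Step 1: pivot at (0,0) is -2.
  row1 ← row1 − (4)·row0  ⇒  L[1][0]=4, U row1=(0, 2, 2)
  row2 ← row2 − (1)·row0  ⇒  L[2][0]=1, U row2=(0, 2, 6)

L[1][0] = 4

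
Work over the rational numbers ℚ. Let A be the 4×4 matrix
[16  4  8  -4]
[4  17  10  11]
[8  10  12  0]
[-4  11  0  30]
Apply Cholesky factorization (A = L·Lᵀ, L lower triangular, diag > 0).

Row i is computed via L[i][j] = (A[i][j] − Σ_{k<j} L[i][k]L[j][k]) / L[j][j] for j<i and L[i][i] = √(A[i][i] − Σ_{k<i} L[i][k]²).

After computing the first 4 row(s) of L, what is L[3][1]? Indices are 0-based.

L[3][1] = 3

Step 1: L[0][0] = √(16) = 4.
  L[1][0] = (4) / L[0][0] = 1.
Step 2: L[1][1] = √(16) = 4.
  L[2][0] = (8) / L[0][0] = 2.
  L[2][1] = (8) / L[1][1] = 2.
Step 3: L[2][2] = √(4) = 2.
  L[3][0] = (-4) / L[0][0] = -1.
  L[3][1] = (12) / L[1][1] = 3.
  L[3][2] = (-4) / L[2][2] = -2.
Step 4: L[3][3] = √(16) = 4.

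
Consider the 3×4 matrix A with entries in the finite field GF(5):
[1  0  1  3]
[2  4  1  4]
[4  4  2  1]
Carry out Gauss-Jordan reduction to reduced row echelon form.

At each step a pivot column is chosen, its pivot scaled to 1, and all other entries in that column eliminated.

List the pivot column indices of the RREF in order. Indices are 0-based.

pivot(0,0)=1: scale R0 → (1, 0, 1, 3)
  clear (1,0): R1 −= (2)R0 → (0, 4, 4, 3)
  clear (2,0): R2 −= (4)R0 → (0, 4, 3, 4)
pivot(1,1)=4: scale R1 → (0, 1, 1, 2)
  clear (2,1): R2 −= (4)R1 → (0, 0, 4, 1)
pivot(2,2)=4: scale R2 → (0, 0, 1, 4)
  clear (0,2): R0 −= (1)R2 → (1, 0, 0, 4)
  clear (1,2): R1 −= (1)R2 → (0, 1, 0, 3)

pivot columns: 0, 1, 2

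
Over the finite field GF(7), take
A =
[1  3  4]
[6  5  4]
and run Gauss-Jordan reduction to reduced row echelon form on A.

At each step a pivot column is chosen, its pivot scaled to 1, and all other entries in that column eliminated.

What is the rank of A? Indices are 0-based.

rank = 2

pivot(0,0)=1: scale R0 → (1, 3, 4)
  clear (1,0): R1 −= (6)R0 → (0, 1, 1)
pivot(1,1)=1: scale R1 → (0, 1, 1)
  clear (0,1): R0 −= (3)R1 → (1, 0, 1)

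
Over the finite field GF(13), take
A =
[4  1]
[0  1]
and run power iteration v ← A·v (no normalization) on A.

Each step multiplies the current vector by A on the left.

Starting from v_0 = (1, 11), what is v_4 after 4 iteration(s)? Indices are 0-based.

v_4 = (8, 11)

v_0 = (1, 11).
v_1 = A·v_0 = (2, 11).
v_2 = A·v_1 = (6, 11).
v_3 = A·v_2 = (9, 11).
v_4 = A·v_3 = (8, 11).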